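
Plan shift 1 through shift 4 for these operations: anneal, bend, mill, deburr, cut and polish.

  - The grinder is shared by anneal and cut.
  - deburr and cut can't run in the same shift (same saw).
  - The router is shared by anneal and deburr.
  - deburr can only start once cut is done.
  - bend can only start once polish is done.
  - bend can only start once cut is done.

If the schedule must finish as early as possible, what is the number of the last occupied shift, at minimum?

The precedence chain requires at least 2 distinct shifts.
Could 2 shifts be enough, i.e. nothing placed later than shift 2? No: deburr must come after cut (at shift 1 or later) → {shift 2}; cut must come before deburr (at shift 2 or earlier) → {shift 1}; anneal can't share with deburr (shift 2) → {shift 1}; cut can't share with anneal (shift 1) → nothing is left.
So 2 shifts is not enough.
3 works (last occupied shift: shift 3): for example polish -> shift 1, cut -> shift 1, deburr -> shift 2, mill -> shift 1, anneal -> shift 3, bend -> shift 2.

shift 3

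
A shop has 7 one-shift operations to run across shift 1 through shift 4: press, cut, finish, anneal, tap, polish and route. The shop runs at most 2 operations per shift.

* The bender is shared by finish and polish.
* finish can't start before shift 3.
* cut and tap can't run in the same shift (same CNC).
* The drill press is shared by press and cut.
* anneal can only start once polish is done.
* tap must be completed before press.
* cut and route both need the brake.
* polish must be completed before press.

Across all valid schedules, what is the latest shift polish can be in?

shift 2

Downstream work caps polish at shift 3.
polish at shift 2 is achievable: press -> shift 3, finish -> shift 3, cut -> shift 2, polish -> shift 2, route -> shift 1, anneal -> shift 4, tap -> shift 1.
Nothing later works — the conflict and capacity constraints rule out every shift after shift 2.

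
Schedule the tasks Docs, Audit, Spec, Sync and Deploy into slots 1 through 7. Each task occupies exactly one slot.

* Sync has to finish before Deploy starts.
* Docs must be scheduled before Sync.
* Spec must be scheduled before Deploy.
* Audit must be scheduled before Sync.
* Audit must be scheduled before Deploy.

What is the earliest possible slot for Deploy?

3

Precedence pushes Deploy to at least 3.
Deploy at 3 is achievable: Docs in 1, Sync in 2, Deploy in 3, Spec in 1, Audit in 1.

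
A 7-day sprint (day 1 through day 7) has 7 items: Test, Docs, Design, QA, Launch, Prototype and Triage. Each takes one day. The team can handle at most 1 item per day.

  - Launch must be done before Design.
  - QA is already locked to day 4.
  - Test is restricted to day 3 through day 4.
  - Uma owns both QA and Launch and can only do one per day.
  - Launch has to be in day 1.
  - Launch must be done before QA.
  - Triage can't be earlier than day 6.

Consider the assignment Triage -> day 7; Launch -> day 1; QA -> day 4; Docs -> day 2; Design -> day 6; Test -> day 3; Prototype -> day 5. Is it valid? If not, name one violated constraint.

QA is already locked to day 4 — holds.
Launch must be done before Design — holds.
Triage can't be earlier than day 6 — holds.
Launch must be done before QA — holds.
Test is restricted to day 3 through day 4 — holds.
Launch has to be in day 1 — holds.
The team can handle at most 1 item per day — holds.
Uma owns both QA and Launch and can only do one per day — holds.

Yes, all constraints hold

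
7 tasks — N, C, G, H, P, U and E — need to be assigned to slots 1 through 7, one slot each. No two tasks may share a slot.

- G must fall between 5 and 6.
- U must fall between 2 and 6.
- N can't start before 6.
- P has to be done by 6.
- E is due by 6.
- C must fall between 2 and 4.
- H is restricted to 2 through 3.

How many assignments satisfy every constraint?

Splitting on C: it can be 2 (8), 3 (8), 4 (16). Listing each branch's schedules as (N, G, H, P, U, E):
C=2: (7,5,3,1,4,6) (7,5,3,1,6,4) (7,5,3,4,6,1) (7,5,3,6,4,1) (7,6,3,1,4,5) (7,6,3,1,5,4) (7,6,3,4,5,1) (7,6,3,5,4,1) — 8.
C=3: (7,5,2,1,4,6) (7,5,2,1,6,4) (7,5,2,4,6,1) (7,5,2,6,4,1) (7,6,2,1,4,5) (7,6,2,1,5,4) (7,6,2,4,5,1) (7,6,2,5,4,1) — 8.
C=4: (7,5,2,1,3,6) (7,5,2,1,6,3) (7,5,2,3,6,1) (7,5,2,6,3,1) (7,5,3,1,2,6) (7,5,3,1,6,2) (7,5,3,2,6,1) (7,5,3,6,2,1) (7,6,2,1,3,5) (7,6,2,1,5,3) (7,6,2,3,5,1) (7,6,2,5,3,1) (7,6,3,1,2,5) (7,6,3,1,5,2) (7,6,3,2,5,1) (7,6,3,5,2,1) — 16.
Summing: 8 + 8 + 16 = 32.

32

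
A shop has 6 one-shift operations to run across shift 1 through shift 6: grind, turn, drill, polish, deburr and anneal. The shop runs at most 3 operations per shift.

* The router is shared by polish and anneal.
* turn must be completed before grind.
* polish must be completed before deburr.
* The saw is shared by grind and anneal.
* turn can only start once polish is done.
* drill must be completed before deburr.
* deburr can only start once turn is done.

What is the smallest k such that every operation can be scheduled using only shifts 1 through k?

The precedence chain requires at least 3 distinct shifts.
With at most 3 per shift and 6 operations, at least 2 shifts are needed.
3 works (last occupied shift: shift 3): for example anneal=shift 2; grind=shift 3; turn=shift 2; drill=shift 1; deburr=shift 3; polish=shift 1.

3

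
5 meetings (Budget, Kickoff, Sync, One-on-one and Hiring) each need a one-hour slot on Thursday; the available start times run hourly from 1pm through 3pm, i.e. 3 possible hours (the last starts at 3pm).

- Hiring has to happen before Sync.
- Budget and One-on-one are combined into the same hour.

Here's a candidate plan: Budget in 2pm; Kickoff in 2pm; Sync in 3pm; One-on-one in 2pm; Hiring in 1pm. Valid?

Yes, all constraints hold

Budget and One-on-one are combined into the same hour — holds.
Hiring has to happen before Sync — holds.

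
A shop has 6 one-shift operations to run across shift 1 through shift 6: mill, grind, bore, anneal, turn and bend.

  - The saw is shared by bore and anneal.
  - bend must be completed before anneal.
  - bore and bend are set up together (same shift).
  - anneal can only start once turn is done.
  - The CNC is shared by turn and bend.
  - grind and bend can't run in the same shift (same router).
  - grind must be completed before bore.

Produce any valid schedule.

anneal -> shift 3, turn -> shift 1, mill -> shift 1, bore -> shift 2, bend -> shift 2, grind -> shift 1

Checking: grind(shift 1) before bore(shift 2); turn(shift 1) before anneal(shift 3); bend(shift 2) before anneal(shift 3); turn(shift 1) != bend(shift 2); bore(shift 2) != anneal(shift 3); grind(shift 1) != bend(shift 2); bore = bend = shift 2.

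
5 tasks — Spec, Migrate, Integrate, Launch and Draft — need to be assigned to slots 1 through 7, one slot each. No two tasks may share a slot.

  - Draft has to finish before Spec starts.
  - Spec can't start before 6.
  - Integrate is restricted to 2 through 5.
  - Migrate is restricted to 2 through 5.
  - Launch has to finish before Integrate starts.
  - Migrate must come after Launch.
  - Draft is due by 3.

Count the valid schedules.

Splitting on Spec: it can be 6 (24), 7 (24). Listing each branch's schedules as (Migrate, Integrate, Launch, Draft):
Spec=6: (2,4,1,3) (2,5,1,3) (3,4,1,2) (3,4,2,1) (3,5,1,2) (3,5,2,1) (4,2,1,3) (4,3,1,2) (4,3,2,1) (4,5,1,2) (4,5,1,3) (4,5,2,1) (4,5,2,3) (4,5,3,1) (4,5,3,2) (5,2,1,3) (5,3,1,2) (5,3,2,1) (5,4,1,2) (5,4,1,3) (5,4,2,1) (5,4,2,3) (5,4,3,1) (5,4,3,2) — 24.
Spec=7: (2,4,1,3) (2,5,1,3) (3,4,1,2) (3,4,2,1) (3,5,1,2) (3,5,2,1) (4,2,1,3) (4,3,1,2) (4,3,2,1) (4,5,1,2) (4,5,1,3) (4,5,2,1) (4,5,2,3) (4,5,3,1) (4,5,3,2) (5,2,1,3) (5,3,1,2) (5,3,2,1) (5,4,1,2) (5,4,1,3) (5,4,2,1) (5,4,2,3) (5,4,3,1) (5,4,3,2) — 24.
Summing: 24 + 24 = 48.

48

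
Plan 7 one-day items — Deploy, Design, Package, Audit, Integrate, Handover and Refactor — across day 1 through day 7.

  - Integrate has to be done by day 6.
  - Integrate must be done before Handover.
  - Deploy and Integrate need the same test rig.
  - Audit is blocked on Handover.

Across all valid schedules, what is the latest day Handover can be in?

Precedence pushes Handover to at least day 2; downstream work caps Handover at day 6.
Handover at day 6 is achievable: Package -> day 1, Audit -> day 7, Integrate -> day 1, Design -> day 1, Deploy -> day 2, Handover -> day 6, Refactor -> day 1.

day 6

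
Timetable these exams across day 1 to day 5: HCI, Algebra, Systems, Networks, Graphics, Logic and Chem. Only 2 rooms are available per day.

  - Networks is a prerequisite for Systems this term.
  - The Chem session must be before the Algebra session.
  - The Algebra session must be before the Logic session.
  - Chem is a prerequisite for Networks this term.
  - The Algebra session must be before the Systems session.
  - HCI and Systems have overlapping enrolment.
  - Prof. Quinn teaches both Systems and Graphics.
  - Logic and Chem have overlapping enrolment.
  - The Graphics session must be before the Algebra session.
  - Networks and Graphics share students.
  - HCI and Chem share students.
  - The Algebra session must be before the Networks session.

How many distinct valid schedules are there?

Splitting on HCI: it can be day 1 (4), day 2 (13), day 3 (15), day 4 (9), day 5 (3). Listing each branch's schedules as (Algebra, Systems, Networks, Graphics, Logic, Chem) by day number:
HCI=day 1: (3,5,4,1,4,2) (3,5,4,1,5,2) (3,5,4,2,4,2) (3,5,4,2,5,2) — 4.
HCI=day 2: (2,4,3,1,3,1) (2,4,3,1,4,1) (2,4,3,1,5,1) (2,5,3,1,3,1) (2,5,3,1,4,1) (2,5,3,1,5,1) (2,5,4,1,3,1) (2,5,4,1,4,1) (2,5,4,1,5,1) (3,5,4,1,4,1) (3,5,4,1,5,1) (3,5,4,2,4,1) (3,5,4,2,5,1) — 13.
HCI=day 3: (2,4,3,1,4,1) (2,4,3,1,5,1) (2,5,3,1,4,1) (2,5,3,1,5,1) (2,5,4,1,3,1) (2,5,4,1,4,1) (2,5,4,1,5,1) (3,5,4,1,4,1) (3,5,4,1,4,2) (3,5,4,1,5,1) (3,5,4,1,5,2) (3,5,4,2,4,1) (3,5,4,2,4,2) (3,5,4,2,5,1) (3,5,4,2,5,2) — 15.
HCI=day 4: (2,5,3,1,3,1) (2,5,3,1,4,1) (2,5,3,1,5,1) (2,5,4,1,3,1) (2,5,4,1,5,1) (3,5,4,1,5,1) (3,5,4,1,5,2) (3,5,4,2,5,1) (3,5,4,2,5,2) — 9.
HCI=day 5: (2,4,3,1,3,1) (2,4,3,1,4,1) (2,4,3,1,5,1) — 3.
Summing: 4 + 13 + 15 + 9 + 3 = 44.

44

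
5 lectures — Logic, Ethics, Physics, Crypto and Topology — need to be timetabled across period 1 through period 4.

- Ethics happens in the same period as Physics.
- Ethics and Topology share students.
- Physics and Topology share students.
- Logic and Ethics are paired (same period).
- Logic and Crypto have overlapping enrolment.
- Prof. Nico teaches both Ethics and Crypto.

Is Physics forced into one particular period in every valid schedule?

Physics can be period 1 (e.g. Physics in period 1; Topology in period 2; Logic in period 1; Crypto in period 2; Ethics in period 1) or period 2 (e.g. Physics -> period 2, Logic -> period 2, Crypto -> period 1, Topology -> period 1, Ethics -> period 2).

No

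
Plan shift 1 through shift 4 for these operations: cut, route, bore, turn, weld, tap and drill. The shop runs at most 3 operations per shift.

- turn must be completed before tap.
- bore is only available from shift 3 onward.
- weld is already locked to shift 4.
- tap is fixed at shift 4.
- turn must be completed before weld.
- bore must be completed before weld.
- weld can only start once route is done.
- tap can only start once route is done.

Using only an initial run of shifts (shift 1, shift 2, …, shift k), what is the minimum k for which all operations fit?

4 shifts

The precedence chain requires at least 2 distinct shifts.
With at most 3 per shift and 7 operations, at least 3 shifts are needed.
weld can't be placed before shift 4, so the schedule must run through at least shift 4.
4 works (last occupied shift: shift 4): for example drill -> shift 2; tap -> shift 4; cut -> shift 1; weld -> shift 4; turn -> shift 1; route -> shift 1; bore -> shift 3.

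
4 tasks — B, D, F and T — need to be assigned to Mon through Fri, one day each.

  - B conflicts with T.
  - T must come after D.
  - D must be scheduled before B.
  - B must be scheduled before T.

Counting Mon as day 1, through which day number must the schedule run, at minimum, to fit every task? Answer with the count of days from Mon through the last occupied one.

3 days

The precedence chain requires at least 3 distinct days.
3 works (last occupied day: Wed): for example D in Mon; B in Tue; F in Mon; T in Wed.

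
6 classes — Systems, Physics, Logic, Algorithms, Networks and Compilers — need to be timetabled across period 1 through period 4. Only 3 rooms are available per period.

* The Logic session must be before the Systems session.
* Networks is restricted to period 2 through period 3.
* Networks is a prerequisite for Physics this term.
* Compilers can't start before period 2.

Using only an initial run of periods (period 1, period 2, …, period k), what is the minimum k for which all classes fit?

The precedence chain requires at least 2 distinct periods.
With at most 3 per period and 6 classes, at least 2 periods are needed.
Propagating the time windows through the other constraints, Physics can't land before period 3, so the schedule must run through at least period 3.
3 works (last occupied period: period 3): for example Systems in period 2, Networks in period 2, Physics in period 3, Logic in period 1, Algorithms in period 1, Compilers in period 2.

3 periods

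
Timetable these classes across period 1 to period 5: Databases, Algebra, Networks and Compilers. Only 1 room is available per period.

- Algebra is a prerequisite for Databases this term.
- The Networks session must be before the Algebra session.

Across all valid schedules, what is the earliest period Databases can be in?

Precedence pushes Databases to at least period 3.
Databases at period 3 is achievable: Networks -> period 1; Compilers -> period 4; Databases -> period 3; Algebra -> period 2.

period 3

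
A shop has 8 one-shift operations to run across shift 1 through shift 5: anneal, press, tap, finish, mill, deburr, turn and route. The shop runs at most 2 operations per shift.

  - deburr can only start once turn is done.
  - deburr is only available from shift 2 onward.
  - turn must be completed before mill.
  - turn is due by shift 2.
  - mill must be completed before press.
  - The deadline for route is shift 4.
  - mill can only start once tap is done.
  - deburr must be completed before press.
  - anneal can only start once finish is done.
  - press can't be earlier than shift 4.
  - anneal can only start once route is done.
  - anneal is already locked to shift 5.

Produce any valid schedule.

turn in shift 1, tap in shift 2, press in shift 4, route in shift 1, finish in shift 3, anneal in shift 5, mill in shift 3, deburr in shift 2

Checking: tap(shift 2) before mill(shift 3); finish(shift 3) before anneal(shift 5); mill(shift 3) before press(shift 4); turn(shift 1) before deburr(shift 2); turn(shift 1) before mill(shift 3); deburr(shift 2) before press(shift 4); route(shift 1) before anneal(shift 5); route=shift 1 in [shift 1,shift 4]; anneal=shift 5 in [shift 5,shift 5]; press=shift 4 in [shift 4,shift 5]; deburr=shift 2 in [shift 2,shift 5]; turn=shift 1 in [shift 1,shift 2]; max 2 per shift (cap 2).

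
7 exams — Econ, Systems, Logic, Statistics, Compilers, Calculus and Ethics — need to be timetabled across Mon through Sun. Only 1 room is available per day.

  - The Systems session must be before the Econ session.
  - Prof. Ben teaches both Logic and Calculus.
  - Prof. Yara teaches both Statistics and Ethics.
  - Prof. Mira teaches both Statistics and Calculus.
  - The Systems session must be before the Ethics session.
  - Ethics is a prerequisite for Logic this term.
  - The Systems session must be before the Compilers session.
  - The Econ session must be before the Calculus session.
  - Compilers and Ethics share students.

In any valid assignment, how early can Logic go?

Precedence pushes Logic to at least Wed.
Logic at Wed is achievable: Statistics -> Sun, Ethics -> Tue, Compilers -> Fri, Econ -> Thu, Systems -> Mon, Logic -> Wed, Calculus -> Sat.

Wed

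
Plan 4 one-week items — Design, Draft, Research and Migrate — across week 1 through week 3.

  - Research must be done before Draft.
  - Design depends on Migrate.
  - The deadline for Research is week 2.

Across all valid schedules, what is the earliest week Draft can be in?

Precedence pushes Draft to at least week 2.
Draft at week 2 is achievable: Migrate -> week 1, Design -> week 2, Draft -> week 2, Research -> week 1.

week 2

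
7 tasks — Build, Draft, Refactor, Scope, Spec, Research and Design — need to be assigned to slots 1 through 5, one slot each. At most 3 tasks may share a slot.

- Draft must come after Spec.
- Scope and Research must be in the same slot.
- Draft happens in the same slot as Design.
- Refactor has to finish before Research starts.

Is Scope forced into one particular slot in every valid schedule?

Scope can be 2 (e.g. Draft in 3; Design in 3; Spec in 1; Scope in 2; Refactor in 1; Build in 1; Research in 2) or 3 (e.g. Refactor -> 1; Build -> 1; Spec -> 1; Design -> 2; Draft -> 2; Research -> 3; Scope -> 3).

No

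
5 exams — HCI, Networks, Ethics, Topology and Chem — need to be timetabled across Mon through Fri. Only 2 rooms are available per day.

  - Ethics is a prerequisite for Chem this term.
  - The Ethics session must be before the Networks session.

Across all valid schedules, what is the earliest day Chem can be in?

Precedence pushes Chem to at least Tue.
Chem at Tue is achievable: Ethics -> Mon; Chem -> Tue; Topology -> Wed; HCI -> Mon; Networks -> Tue.

Tue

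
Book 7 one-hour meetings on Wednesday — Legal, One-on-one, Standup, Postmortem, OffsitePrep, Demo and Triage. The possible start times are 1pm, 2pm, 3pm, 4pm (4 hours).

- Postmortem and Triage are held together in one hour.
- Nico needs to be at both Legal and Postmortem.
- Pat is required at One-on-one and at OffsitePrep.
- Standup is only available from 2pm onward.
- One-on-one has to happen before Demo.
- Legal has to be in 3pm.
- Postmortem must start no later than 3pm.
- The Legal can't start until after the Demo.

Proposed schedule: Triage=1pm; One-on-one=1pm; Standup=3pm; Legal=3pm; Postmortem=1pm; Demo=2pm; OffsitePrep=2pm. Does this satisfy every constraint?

Postmortem and Triage are held together in one hour — holds.
The Legal can't start until after the Demo — holds.
Nico needs to be at both Legal and Postmortem — holds.
One-on-one has to happen before Demo — holds.
Pat is required at One-on-one and at OffsitePrep — holds.
Legal has to be in 3pm — holds.
Postmortem must start no later than 3pm — holds.
Standup is only available from 2pm onward — holds.

Yes, all constraints hold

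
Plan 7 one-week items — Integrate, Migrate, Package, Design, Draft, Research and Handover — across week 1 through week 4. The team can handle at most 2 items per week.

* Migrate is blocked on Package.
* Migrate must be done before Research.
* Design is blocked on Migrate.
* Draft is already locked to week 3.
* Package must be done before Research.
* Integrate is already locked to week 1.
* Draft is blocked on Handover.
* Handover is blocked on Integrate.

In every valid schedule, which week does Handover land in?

Integrate is fixed at week 1 and must come before Handover, so Handover is at least week 2.
Draft is fixed at week 3 and must come after Handover, so Handover is at most week 2.
So Handover must be week 2.

week 2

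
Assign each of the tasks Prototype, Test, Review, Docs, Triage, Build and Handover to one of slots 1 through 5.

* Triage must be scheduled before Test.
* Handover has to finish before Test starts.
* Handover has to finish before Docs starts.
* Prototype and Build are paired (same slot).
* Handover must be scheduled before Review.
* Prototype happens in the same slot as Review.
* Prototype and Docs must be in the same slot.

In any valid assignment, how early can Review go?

2

Precedence pushes Review to at least 2.
Review at 2 is achievable: Prototype in 2; Triage in 1; Build in 2; Handover in 1; Review in 2; Test in 2; Docs in 2.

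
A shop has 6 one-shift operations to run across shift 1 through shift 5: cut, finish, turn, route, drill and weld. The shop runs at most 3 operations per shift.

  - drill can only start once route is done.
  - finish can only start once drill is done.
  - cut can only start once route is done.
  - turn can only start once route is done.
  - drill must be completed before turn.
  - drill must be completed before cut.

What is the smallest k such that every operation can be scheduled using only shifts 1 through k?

The precedence chain requires at least 3 distinct shifts.
With at most 3 per shift and 6 operations, at least 2 shifts are needed.
3 works (last occupied shift: shift 3): for example cut in shift 3, route in shift 1, turn in shift 3, weld in shift 1, drill in shift 2, finish in shift 3.

3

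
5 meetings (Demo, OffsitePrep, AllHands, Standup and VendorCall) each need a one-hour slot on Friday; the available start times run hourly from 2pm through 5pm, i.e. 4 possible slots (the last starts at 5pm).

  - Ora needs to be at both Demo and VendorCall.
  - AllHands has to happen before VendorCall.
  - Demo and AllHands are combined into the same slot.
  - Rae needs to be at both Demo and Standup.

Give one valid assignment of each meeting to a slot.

OffsitePrep in 2pm, VendorCall in 3pm, Demo in 2pm, Standup in 3pm, AllHands in 2pm

Checking: AllHands(2pm) before VendorCall(3pm); Demo(2pm) != Standup(3pm); Demo(2pm) != VendorCall(3pm); Demo = AllHands = 2pm.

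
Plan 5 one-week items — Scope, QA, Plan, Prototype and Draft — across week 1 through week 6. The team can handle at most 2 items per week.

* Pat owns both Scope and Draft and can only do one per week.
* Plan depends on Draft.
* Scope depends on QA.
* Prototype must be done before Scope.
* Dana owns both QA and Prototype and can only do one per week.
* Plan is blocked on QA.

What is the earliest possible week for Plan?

week 2

Precedence pushes Plan to at least week 2.
Plan at week 2 is achievable: Prototype in week 2, Draft in week 1, Plan in week 2, Scope in week 3, QA in week 1.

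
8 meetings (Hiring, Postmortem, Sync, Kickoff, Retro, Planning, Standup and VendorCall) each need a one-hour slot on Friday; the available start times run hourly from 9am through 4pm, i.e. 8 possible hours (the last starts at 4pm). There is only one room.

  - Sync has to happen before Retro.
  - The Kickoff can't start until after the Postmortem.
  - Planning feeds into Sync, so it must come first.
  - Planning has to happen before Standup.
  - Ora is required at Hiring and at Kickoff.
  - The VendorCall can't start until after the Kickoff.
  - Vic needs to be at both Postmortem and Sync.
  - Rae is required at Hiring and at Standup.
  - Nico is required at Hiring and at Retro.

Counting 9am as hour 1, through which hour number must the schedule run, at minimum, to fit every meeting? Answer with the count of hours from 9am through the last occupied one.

8

The precedence chain requires at least 3 distinct hours.
With at most 1 per hour and 8 meetings, at least 8 hours are needed.
8 works (last occupied hour: 4pm): for example Retro -> 1pm; Standup -> 2pm; Hiring -> 4pm; Kickoff -> 12pm; VendorCall -> 3pm; Planning -> 9am; Postmortem -> 11am; Sync -> 10am.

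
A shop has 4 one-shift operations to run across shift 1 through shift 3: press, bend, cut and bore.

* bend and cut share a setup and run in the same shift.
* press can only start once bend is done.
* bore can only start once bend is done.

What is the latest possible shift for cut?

Cut must be in the same shift as bend, which can't be after shift 2, so cut is at most shift 2.
cut at shift 2 is achievable: bore -> shift 3, cut -> shift 2, press -> shift 3, bend -> shift 2.

shift 2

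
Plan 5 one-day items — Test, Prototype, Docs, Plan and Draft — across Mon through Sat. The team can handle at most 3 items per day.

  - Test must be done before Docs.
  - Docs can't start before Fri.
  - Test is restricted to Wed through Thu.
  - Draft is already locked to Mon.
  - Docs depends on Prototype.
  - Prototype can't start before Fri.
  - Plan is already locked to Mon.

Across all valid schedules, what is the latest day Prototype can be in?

Fri

Prototype is available from Fri; downstream work caps Prototype at Fri.
Prototype at Fri is achievable: Docs in Sat, Draft in Mon, Prototype in Fri, Plan in Mon, Test in Wed.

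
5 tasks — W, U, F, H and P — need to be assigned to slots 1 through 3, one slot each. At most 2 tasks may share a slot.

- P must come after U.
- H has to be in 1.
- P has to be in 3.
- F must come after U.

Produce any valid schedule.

F=2; H=1; U=1; W=2; P=3

Checking: U(1) before F(2); U(1) before P(3); H=1 in [1,1]; P=3 in [3,3]; max 2 per slot (cap 2).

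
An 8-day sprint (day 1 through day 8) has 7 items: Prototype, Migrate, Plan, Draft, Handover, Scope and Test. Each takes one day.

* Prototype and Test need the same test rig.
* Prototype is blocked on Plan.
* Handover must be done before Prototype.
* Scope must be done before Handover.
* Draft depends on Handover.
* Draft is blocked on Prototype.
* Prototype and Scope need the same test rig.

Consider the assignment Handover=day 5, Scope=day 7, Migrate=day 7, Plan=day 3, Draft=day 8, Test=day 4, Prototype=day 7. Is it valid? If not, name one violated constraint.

Prototype and Scope need the same test rig — violated.
Draft depends on Handover — holds.
Scope must be done before Handover — violated.
Handover must be done before Prototype — holds.
Prototype and Test need the same test rig — holds.
Prototype is blocked on Plan — holds.
Draft is blocked on Prototype — holds.

Invalid. Prototype and Scope need the same test rig.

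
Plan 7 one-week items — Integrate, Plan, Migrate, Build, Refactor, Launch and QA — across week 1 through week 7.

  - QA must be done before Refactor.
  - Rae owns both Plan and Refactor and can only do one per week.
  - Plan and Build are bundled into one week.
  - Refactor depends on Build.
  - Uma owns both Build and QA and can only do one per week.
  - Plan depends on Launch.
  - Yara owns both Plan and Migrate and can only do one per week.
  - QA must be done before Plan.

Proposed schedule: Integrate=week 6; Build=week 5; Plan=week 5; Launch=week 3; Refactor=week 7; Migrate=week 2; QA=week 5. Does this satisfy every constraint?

Yara owns both Plan and Migrate and can only do one per week — holds.
Plan and Build are bundled into one week — holds.
Rae owns both Plan and Refactor and can only do one per week — holds.
Plan depends on Launch — holds.
QA must be done before Plan — violated.
Uma owns both Build and QA and can only do one per week — violated.
QA must be done before Refactor — holds.
Refactor depends on Build — holds.

No. Uma owns both Build and QA and can only do one per week is not satisfied.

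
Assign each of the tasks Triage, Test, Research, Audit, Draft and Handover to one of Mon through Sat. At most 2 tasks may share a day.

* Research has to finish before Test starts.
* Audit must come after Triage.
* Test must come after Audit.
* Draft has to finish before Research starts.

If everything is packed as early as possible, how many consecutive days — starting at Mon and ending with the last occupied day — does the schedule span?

The precedence chain requires at least 3 distinct days.
With at most 2 per day and 6 tasks, at least 3 days are needed.
3 works (last occupied day: Wed): for example Audit -> Tue, Triage -> Mon, Handover -> Wed, Draft -> Mon, Research -> Tue, Test -> Wed.

3 days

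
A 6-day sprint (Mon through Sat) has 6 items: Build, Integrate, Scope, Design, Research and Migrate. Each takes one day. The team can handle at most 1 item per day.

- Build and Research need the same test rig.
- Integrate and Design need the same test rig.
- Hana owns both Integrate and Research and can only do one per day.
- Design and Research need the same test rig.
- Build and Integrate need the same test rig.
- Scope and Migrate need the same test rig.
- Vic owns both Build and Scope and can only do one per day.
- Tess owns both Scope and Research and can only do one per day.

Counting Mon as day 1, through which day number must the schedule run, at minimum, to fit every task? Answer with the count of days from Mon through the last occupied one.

With at most 1 per day and 6 tasks, at least 6 days are needed.
6 works (last occupied day: Sat): for example Scope in Wed, Migrate in Sat, Research in Fri, Integrate in Tue, Design in Thu, Build in Mon.

6 days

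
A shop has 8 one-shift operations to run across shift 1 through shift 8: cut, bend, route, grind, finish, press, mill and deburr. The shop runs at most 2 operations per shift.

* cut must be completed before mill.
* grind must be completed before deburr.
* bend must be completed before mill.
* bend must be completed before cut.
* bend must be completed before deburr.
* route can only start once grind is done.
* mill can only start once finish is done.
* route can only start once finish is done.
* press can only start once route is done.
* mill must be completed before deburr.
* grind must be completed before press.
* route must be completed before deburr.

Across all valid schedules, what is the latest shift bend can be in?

Downstream work caps bend at shift 5.
bend at shift 5 is achievable: route -> shift 2; finish -> shift 1; grind -> shift 1; mill -> shift 7; cut -> shift 6; press -> shift 3; bend -> shift 5; deburr -> shift 8.

shift 5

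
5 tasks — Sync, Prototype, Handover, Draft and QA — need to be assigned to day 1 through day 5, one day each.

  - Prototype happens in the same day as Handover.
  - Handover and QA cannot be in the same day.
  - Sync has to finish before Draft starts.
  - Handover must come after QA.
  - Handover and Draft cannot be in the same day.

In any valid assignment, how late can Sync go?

Downstream work caps Sync at day 4.
Sync at day 4 is achievable: QA in day 1; Draft in day 5; Prototype in day 2; Handover in day 2; Sync in day 4.

day 4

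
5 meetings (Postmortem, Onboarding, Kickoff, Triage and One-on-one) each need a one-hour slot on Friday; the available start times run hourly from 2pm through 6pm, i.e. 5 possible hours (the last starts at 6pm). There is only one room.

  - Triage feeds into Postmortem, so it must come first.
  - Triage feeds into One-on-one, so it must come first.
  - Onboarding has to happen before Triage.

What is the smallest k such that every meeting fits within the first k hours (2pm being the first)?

The precedence chain requires at least 3 distinct hours.
With at most 1 per hour and 5 meetings, at least 5 hours are needed.
5 works (last occupied hour: 6pm): for example Postmortem -> 4pm, Kickoff -> 6pm, Triage -> 3pm, One-on-one -> 5pm, Onboarding -> 2pm.

5 hours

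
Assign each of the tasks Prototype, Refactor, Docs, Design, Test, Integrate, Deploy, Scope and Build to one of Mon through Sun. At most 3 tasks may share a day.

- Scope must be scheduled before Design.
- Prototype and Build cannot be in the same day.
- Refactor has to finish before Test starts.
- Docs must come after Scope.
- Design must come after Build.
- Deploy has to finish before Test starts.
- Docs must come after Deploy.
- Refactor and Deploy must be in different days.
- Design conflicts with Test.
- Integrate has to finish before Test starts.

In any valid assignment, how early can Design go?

Precedence pushes Design to at least Tue.
Design at Tue is achievable: Refactor -> Tue, Prototype -> Wed, Integrate -> Tue, Docs -> Wed, Scope -> Mon, Design -> Tue, Build -> Mon, Deploy -> Mon, Test -> Wed.

Tue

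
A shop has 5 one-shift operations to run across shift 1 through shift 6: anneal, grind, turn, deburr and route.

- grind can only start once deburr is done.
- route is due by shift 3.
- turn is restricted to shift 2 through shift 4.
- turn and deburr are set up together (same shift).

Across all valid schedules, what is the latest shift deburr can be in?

Deburr must be in the same shift as turn, which can't be before shift 2, so deburr is at least shift 2; deburr must be in the same shift as turn, which can't be after shift 4, so deburr is at most shift 4.
deburr at shift 4 is achievable: anneal in shift 1; route in shift 1; grind in shift 5; turn in shift 4; deburr in shift 4.

shift 4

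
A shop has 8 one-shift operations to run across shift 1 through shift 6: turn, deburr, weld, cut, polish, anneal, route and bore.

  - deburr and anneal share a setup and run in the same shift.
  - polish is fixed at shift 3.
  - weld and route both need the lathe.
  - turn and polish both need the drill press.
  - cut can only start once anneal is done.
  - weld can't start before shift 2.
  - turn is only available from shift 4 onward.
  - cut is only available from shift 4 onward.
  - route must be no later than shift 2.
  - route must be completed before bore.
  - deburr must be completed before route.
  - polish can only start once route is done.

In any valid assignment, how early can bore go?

Precedence pushes bore to at least shift 3.
bore at shift 3 is achievable: turn -> shift 4, deburr -> shift 1, anneal -> shift 1, polish -> shift 3, weld -> shift 3, bore -> shift 3, cut -> shift 4, route -> shift 2.

shift 3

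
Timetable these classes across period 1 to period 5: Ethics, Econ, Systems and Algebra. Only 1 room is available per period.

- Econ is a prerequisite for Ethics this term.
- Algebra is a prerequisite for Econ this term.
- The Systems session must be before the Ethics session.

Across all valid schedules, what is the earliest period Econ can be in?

Precedence pushes Econ to at least period 2; downstream work caps Econ at period 4.
Econ at period 2 is achievable: Algebra in period 1; Systems in period 3; Econ in period 2; Ethics in period 4.

period 2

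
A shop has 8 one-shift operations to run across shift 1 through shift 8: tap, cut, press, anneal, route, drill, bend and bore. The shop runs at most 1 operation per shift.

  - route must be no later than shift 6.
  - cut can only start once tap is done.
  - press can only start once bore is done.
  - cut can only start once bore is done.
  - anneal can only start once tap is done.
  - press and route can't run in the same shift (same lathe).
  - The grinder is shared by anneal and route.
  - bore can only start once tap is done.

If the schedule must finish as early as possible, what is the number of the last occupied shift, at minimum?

The precedence chain requires at least 3 distinct shifts.
With at most 1 per shift and 8 operations, at least 8 shifts are needed.
8 works (last occupied shift: shift 8): for example cut in shift 4, bend in shift 8, tap in shift 2, bore in shift 3, route in shift 1, drill in shift 7, anneal in shift 6, press in shift 5.

shift 8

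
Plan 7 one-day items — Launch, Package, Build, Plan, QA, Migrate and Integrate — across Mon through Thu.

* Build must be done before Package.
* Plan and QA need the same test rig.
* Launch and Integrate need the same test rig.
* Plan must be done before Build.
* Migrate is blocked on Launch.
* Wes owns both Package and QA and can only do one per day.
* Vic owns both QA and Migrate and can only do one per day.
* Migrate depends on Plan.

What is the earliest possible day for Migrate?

Precedence pushes Migrate to at least Tue.
Migrate at Tue is achievable: Package=Wed; Launch=Mon; Build=Tue; Integrate=Tue; QA=Thu; Migrate=Tue; Plan=Mon.

Tue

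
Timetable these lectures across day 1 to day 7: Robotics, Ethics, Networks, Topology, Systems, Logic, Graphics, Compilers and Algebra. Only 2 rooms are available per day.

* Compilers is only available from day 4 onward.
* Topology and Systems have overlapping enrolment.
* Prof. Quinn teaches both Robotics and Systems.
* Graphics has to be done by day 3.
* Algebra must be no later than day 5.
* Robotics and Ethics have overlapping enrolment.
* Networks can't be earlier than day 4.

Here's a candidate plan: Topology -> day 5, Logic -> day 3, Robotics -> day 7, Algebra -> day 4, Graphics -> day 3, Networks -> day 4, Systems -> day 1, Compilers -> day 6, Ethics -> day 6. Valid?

Robotics and Ethics have overlapping enrolment — holds.
Networks can't be earlier than day 4 — holds.
Topology and Systems have overlapping enrolment — holds.
Prof. Quinn teaches both Robotics and Systems — holds.
Only 2 rooms are available per day — holds.
Graphics has to be done by day 3 — holds.
Algebra must be no later than day 5 — holds.
Compilers is only available from day 4 onward — holds.

Yes, all constraints hold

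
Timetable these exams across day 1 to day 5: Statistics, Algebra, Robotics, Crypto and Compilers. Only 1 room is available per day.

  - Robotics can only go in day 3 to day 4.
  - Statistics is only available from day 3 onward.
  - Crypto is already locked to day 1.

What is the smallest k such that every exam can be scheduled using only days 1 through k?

With at most 1 per day and 5 exams, at least 5 days are needed.
Statistics can't be placed before day 3, so the schedule must run through at least day 3.
5 works (last occupied day: day 5): for example Robotics in day 3; Compilers in day 5; Algebra in day 2; Crypto in day 1; Statistics in day 4.

5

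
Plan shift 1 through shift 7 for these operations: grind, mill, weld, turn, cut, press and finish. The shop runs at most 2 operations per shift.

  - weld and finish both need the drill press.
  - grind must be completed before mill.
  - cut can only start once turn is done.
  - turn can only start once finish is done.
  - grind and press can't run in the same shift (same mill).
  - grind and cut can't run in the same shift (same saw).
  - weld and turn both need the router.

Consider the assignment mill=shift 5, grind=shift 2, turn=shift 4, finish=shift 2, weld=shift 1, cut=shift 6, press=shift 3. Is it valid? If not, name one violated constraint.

grind and cut can't run in the same shift (same saw) — holds.
weld and finish both need the drill press — holds.
cut can only start once turn is done — holds.
weld and turn both need the router — holds.
grind and press can't run in the same shift (same mill) — holds.
The shop runs at most 2 operations per shift — holds.
turn can only start once finish is done — holds.
grind must be completed before mill — holds.

Yes, all constraints hold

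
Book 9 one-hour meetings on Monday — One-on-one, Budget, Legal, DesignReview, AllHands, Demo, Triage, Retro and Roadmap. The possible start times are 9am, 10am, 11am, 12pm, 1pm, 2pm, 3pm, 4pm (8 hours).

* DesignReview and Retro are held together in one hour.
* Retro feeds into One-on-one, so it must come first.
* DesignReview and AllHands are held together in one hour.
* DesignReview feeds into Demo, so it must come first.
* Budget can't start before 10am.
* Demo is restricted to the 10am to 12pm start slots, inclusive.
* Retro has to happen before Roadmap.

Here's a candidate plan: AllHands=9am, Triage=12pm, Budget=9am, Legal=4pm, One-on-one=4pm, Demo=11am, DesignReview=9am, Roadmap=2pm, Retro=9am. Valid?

Demo is restricted to the 10am to 12pm start slots, inclusive — holds.
Budget can't start before 10am — violated.
Retro feeds into One-on-one, so it must come first — holds.
DesignReview and Retro are held together in one hour — holds.
DesignReview feeds into Demo, so it must come first — holds.
Retro has to happen before Roadmap — holds.
DesignReview and AllHands are held together in one hour — holds.

Invalid. Budget can't start before 10am.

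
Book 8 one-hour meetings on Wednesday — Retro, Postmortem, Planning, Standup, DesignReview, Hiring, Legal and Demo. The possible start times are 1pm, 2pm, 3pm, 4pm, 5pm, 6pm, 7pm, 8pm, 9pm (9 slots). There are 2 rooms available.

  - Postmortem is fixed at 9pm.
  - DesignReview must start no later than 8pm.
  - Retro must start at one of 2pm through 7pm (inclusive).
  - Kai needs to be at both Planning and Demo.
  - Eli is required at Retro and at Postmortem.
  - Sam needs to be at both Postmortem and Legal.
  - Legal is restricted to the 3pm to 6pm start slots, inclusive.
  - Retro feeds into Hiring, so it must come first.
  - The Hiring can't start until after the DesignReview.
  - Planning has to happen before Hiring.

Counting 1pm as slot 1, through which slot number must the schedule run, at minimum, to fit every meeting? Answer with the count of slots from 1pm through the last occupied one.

9

The precedence chain requires at least 2 distinct slots.
With at most 2 per slot and 8 meetings, at least 4 slots are needed.
Postmortem can't be placed before 9pm — that is slot 9 counting from 1pm — so the schedule must run through at least 9 slots.
9 works (last occupied slot: 9pm): for example DesignReview in 1pm; Retro in 2pm; Planning in 1pm; Demo in 4pm; Standup in 2pm; Hiring in 3pm; Legal in 3pm; Postmortem in 9pm.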